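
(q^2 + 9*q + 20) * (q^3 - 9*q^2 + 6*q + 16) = q^5 - 55*q^3 - 110*q^2 + 264*q + 320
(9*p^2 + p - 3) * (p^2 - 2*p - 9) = 9*p^4 - 17*p^3 - 86*p^2 - 3*p + 27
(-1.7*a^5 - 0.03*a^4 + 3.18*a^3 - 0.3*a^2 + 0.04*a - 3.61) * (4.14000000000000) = -7.038*a^5 - 0.1242*a^4 + 13.1652*a^3 - 1.242*a^2 + 0.1656*a - 14.9454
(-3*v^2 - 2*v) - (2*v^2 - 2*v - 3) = 3 - 5*v^2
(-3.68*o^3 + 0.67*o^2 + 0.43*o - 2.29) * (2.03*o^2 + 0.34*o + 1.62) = -7.4704*o^5 + 0.1089*o^4 - 4.8609*o^3 - 3.4171*o^2 - 0.0820000000000001*o - 3.7098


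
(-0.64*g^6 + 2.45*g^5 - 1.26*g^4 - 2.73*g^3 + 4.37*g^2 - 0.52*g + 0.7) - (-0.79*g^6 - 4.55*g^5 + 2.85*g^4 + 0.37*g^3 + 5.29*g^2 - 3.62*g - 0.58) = 0.15*g^6 + 7.0*g^5 - 4.11*g^4 - 3.1*g^3 - 0.92*g^2 + 3.1*g + 1.28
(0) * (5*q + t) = 0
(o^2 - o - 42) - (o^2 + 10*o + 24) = -11*o - 66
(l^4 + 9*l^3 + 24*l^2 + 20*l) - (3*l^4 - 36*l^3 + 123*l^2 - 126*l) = -2*l^4 + 45*l^3 - 99*l^2 + 146*l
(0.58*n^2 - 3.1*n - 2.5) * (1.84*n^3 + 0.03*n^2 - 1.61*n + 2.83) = 1.0672*n^5 - 5.6866*n^4 - 5.6268*n^3 + 6.5574*n^2 - 4.748*n - 7.075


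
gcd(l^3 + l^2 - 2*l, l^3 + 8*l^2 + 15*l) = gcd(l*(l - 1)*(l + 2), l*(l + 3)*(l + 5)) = l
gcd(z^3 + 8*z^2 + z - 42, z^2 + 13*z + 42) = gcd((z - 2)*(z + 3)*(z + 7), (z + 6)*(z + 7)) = z + 7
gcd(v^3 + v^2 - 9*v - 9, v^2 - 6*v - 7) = v + 1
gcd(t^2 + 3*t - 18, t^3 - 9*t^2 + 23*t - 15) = t - 3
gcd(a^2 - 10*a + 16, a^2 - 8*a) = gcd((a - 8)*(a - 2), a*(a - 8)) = a - 8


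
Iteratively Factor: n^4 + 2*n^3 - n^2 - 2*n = (n + 1)*(n^3 + n^2 - 2*n) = (n + 1)*(n + 2)*(n^2 - n) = (n - 1)*(n + 1)*(n + 2)*(n)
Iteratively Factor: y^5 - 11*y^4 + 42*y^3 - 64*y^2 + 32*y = (y)*(y^4 - 11*y^3 + 42*y^2 - 64*y + 32) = y*(y - 2)*(y^3 - 9*y^2 + 24*y - 16) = y*(y - 4)*(y - 2)*(y^2 - 5*y + 4) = y*(y - 4)*(y - 2)*(y - 1)*(y - 4)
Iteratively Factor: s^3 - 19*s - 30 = (s + 2)*(s^2 - 2*s - 15) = (s + 2)*(s + 3)*(s - 5)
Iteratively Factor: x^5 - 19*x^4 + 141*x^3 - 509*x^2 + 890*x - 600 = (x - 5)*(x^4 - 14*x^3 + 71*x^2 - 154*x + 120) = (x - 5)*(x - 4)*(x^3 - 10*x^2 + 31*x - 30) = (x - 5)^2*(x - 4)*(x^2 - 5*x + 6) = (x - 5)^2*(x - 4)*(x - 3)*(x - 2)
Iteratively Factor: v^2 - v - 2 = (v - 2)*(v + 1)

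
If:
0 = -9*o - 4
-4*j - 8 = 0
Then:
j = -2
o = -4/9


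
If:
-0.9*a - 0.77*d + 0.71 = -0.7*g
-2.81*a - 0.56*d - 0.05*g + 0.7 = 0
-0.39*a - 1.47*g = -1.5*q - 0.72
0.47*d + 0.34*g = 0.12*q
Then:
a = 0.23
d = 0.15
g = -0.55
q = -0.96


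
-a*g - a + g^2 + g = (-a + g)*(g + 1)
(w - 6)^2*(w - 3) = w^3 - 15*w^2 + 72*w - 108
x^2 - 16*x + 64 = (x - 8)^2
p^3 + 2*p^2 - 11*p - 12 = (p - 3)*(p + 1)*(p + 4)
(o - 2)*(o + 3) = o^2 + o - 6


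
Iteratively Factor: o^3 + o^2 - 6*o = (o)*(o^2 + o - 6) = o*(o - 2)*(o + 3)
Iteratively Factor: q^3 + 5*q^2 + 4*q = (q + 1)*(q^2 + 4*q) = q*(q + 1)*(q + 4)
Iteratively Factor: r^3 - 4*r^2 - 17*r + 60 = (r + 4)*(r^2 - 8*r + 15) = (r - 3)*(r + 4)*(r - 5)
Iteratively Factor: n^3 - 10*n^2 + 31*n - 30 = (n - 3)*(n^2 - 7*n + 10) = (n - 3)*(n - 2)*(n - 5)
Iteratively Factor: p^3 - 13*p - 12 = (p + 3)*(p^2 - 3*p - 4) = (p - 4)*(p + 3)*(p + 1)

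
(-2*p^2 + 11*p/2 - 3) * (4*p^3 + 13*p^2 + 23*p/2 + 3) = -8*p^5 - 4*p^4 + 73*p^3/2 + 73*p^2/4 - 18*p - 9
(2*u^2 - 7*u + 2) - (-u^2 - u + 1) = 3*u^2 - 6*u + 1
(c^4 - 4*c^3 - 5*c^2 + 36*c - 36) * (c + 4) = c^5 - 21*c^3 + 16*c^2 + 108*c - 144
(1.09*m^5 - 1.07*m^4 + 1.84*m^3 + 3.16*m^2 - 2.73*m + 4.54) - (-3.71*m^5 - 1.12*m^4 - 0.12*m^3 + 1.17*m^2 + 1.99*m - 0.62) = 4.8*m^5 + 0.05*m^4 + 1.96*m^3 + 1.99*m^2 - 4.72*m + 5.16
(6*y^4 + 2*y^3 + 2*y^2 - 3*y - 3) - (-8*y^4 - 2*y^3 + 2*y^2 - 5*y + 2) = 14*y^4 + 4*y^3 + 2*y - 5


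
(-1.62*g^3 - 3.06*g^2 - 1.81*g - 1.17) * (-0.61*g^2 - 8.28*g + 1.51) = 0.9882*g^5 + 15.2802*g^4 + 23.9947*g^3 + 11.0799*g^2 + 6.9545*g - 1.7667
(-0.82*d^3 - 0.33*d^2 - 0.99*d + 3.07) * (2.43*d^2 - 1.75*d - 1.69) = -1.9926*d^5 + 0.6331*d^4 - 0.4424*d^3 + 9.7503*d^2 - 3.6994*d - 5.1883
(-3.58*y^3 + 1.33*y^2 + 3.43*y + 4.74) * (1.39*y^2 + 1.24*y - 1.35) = -4.9762*y^5 - 2.5905*y^4 + 11.2499*y^3 + 9.0463*y^2 + 1.2471*y - 6.399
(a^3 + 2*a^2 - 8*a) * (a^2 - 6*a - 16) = a^5 - 4*a^4 - 36*a^3 + 16*a^2 + 128*a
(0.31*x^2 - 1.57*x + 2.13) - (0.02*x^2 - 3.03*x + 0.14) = 0.29*x^2 + 1.46*x + 1.99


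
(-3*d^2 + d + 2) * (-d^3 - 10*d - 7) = 3*d^5 - d^4 + 28*d^3 + 11*d^2 - 27*d - 14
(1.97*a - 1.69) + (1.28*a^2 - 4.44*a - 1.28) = 1.28*a^2 - 2.47*a - 2.97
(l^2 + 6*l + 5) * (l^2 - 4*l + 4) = l^4 + 2*l^3 - 15*l^2 + 4*l + 20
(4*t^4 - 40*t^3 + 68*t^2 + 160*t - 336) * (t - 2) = 4*t^5 - 48*t^4 + 148*t^3 + 24*t^2 - 656*t + 672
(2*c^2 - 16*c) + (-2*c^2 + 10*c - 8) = -6*c - 8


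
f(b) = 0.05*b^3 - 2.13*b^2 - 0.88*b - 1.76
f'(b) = 0.15*b^2 - 4.26*b - 0.88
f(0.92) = -4.33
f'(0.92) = -4.67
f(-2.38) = -12.40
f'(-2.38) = 10.11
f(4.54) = -44.98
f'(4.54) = -17.13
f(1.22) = -5.91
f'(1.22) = -5.85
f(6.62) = -86.43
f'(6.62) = -22.51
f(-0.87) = -2.64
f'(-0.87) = 2.94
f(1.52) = -7.84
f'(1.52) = -7.01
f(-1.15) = -3.64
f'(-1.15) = 4.22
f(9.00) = -145.76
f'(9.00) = -27.07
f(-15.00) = -636.56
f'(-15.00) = 96.77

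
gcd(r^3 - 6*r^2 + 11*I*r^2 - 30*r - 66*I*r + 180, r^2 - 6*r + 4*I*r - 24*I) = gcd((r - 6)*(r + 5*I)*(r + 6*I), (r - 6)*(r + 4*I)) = r - 6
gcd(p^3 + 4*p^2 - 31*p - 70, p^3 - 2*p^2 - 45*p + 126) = p + 7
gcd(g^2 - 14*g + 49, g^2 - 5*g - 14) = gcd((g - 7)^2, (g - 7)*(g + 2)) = g - 7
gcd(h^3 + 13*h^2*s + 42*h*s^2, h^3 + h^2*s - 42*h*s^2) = h^2 + 7*h*s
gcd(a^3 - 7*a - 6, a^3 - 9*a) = a - 3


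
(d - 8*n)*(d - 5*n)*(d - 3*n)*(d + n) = d^4 - 15*d^3*n + 63*d^2*n^2 - 41*d*n^3 - 120*n^4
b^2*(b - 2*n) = b^3 - 2*b^2*n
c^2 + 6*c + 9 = (c + 3)^2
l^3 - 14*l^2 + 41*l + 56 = (l - 8)*(l - 7)*(l + 1)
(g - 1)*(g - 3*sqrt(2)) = g^2 - 3*sqrt(2)*g - g + 3*sqrt(2)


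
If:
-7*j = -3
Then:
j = 3/7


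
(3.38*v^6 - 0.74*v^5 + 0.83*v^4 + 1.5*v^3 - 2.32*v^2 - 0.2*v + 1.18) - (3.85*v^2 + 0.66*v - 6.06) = 3.38*v^6 - 0.74*v^5 + 0.83*v^4 + 1.5*v^3 - 6.17*v^2 - 0.86*v + 7.24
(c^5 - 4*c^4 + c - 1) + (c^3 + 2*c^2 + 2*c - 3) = c^5 - 4*c^4 + c^3 + 2*c^2 + 3*c - 4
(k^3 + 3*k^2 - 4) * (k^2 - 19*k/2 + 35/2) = k^5 - 13*k^4/2 - 11*k^3 + 97*k^2/2 + 38*k - 70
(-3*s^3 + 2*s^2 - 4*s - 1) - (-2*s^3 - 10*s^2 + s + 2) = -s^3 + 12*s^2 - 5*s - 3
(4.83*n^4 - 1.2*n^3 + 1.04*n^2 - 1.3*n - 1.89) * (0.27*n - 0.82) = 1.3041*n^5 - 4.2846*n^4 + 1.2648*n^3 - 1.2038*n^2 + 0.5557*n + 1.5498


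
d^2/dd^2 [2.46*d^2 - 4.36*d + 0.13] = 4.92000000000000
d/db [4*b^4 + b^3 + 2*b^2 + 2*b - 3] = 16*b^3 + 3*b^2 + 4*b + 2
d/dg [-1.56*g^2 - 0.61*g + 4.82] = -3.12*g - 0.61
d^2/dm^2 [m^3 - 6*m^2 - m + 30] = 6*m - 12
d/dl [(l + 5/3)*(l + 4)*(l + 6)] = 3*l^2 + 70*l/3 + 122/3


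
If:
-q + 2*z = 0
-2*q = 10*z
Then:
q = 0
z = 0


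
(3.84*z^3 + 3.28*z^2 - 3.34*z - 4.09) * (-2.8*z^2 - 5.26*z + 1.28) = -10.752*z^5 - 29.3824*z^4 - 2.9856*z^3 + 33.2188*z^2 + 17.2382*z - 5.2352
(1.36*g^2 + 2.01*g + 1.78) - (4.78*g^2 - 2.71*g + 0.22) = -3.42*g^2 + 4.72*g + 1.56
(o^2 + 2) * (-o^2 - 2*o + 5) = -o^4 - 2*o^3 + 3*o^2 - 4*o + 10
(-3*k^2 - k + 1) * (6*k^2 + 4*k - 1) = -18*k^4 - 18*k^3 + 5*k^2 + 5*k - 1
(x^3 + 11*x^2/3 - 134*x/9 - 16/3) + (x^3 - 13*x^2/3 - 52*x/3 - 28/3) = 2*x^3 - 2*x^2/3 - 290*x/9 - 44/3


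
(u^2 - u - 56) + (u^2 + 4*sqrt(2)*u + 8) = 2*u^2 - u + 4*sqrt(2)*u - 48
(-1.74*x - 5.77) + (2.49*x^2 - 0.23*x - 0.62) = 2.49*x^2 - 1.97*x - 6.39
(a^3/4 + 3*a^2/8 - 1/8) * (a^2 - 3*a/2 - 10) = a^5/4 - 49*a^3/16 - 31*a^2/8 + 3*a/16 + 5/4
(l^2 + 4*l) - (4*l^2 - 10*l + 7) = -3*l^2 + 14*l - 7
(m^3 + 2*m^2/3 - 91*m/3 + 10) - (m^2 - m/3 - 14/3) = m^3 - m^2/3 - 30*m + 44/3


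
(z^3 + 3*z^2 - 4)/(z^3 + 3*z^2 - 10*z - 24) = (z^2 + z - 2)/(z^2 + z - 12)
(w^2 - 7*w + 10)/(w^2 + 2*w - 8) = (w - 5)/(w + 4)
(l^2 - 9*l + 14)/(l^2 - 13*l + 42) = (l - 2)/(l - 6)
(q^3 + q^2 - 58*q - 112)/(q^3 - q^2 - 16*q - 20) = (q^2 - q - 56)/(q^2 - 3*q - 10)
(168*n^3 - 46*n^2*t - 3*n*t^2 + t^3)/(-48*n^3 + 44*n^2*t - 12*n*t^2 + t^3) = (7*n + t)/(-2*n + t)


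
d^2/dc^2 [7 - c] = 0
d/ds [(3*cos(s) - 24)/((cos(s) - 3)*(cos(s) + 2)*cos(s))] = 3*(35*cos(s) - 25*cos(2*s) + cos(3*s) + 71)*sin(s)/(2*(cos(s) - 3)^2*(cos(s) + 2)^2*cos(s)^2)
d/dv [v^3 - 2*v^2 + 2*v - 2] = 3*v^2 - 4*v + 2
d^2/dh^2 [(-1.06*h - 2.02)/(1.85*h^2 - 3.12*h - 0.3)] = ((1.06*h + 2.02)*(3.7*h - 3.12)*(7.4*h - 6.24) + (11.766*h + 0.859599999999999)*(-1.85*h^2 + 3.12*h + 0.3))/(-1.85*h^2 + 3.12*h + 0.3)^3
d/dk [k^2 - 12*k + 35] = 2*k - 12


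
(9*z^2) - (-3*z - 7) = 9*z^2 + 3*z + 7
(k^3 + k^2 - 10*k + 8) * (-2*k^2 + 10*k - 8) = -2*k^5 + 8*k^4 + 22*k^3 - 124*k^2 + 160*k - 64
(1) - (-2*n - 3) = 2*n + 4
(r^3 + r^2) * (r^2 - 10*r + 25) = r^5 - 9*r^4 + 15*r^3 + 25*r^2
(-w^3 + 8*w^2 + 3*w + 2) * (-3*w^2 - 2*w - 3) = 3*w^5 - 22*w^4 - 22*w^3 - 36*w^2 - 13*w - 6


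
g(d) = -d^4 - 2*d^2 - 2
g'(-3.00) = 120.00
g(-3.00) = -101.00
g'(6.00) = -888.00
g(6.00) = -1370.00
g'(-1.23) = 12.36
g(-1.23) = -7.31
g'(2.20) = -51.39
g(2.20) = -35.11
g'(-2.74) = 93.24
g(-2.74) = -73.38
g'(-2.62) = 82.42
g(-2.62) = -62.85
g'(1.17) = -11.09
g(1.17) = -6.61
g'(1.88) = -34.10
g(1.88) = -21.56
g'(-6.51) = 1129.62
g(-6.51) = -1882.83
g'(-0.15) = 0.61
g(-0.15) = -2.05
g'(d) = -4*d^3 - 4*d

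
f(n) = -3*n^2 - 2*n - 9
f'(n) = -6*n - 2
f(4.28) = -72.52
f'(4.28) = -27.68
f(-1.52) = -12.89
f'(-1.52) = 7.12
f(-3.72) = -43.08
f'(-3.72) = 20.32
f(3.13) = -44.65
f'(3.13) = -20.78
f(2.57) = -33.95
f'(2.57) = -17.42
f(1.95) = -24.31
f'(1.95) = -13.70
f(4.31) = -73.35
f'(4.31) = -27.86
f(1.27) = -16.38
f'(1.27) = -9.62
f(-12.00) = -417.00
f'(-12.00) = 70.00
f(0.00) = -9.00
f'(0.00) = -2.00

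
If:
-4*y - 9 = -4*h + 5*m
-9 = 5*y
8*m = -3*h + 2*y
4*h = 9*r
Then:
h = -18/235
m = -99/235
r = -8/235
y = -9/5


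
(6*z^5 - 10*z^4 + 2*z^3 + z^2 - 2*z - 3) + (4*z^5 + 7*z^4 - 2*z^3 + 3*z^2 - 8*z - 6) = 10*z^5 - 3*z^4 + 4*z^2 - 10*z - 9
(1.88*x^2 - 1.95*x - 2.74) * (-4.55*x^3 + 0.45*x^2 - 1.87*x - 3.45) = -8.554*x^5 + 9.7185*x^4 + 8.0739*x^3 - 4.0725*x^2 + 11.8513*x + 9.453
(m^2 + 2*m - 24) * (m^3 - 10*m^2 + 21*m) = m^5 - 8*m^4 - 23*m^3 + 282*m^2 - 504*m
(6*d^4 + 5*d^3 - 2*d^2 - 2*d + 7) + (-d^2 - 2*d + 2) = 6*d^4 + 5*d^3 - 3*d^2 - 4*d + 9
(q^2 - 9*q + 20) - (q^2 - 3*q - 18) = 38 - 6*q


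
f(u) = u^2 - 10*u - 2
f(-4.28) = 59.12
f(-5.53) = 83.88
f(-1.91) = 20.75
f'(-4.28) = -18.56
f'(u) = 2*u - 10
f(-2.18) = 24.55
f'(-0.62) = -11.24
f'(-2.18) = -14.36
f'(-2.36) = -14.72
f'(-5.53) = -21.06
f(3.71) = -25.34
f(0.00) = -2.00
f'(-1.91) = -13.82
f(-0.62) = 4.58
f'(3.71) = -2.58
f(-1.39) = 13.83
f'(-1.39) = -12.78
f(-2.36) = 27.17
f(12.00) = 22.00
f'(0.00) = -10.00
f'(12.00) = 14.00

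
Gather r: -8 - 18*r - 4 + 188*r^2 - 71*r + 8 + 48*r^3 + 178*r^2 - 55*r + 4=48*r^3 + 366*r^2 - 144*r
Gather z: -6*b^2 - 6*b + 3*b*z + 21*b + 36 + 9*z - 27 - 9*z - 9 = -6*b^2 + 3*b*z + 15*b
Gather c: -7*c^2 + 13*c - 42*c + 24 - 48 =-7*c^2 - 29*c - 24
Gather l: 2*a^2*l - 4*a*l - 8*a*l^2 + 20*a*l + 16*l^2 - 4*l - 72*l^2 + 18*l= l^2*(-8*a - 56) + l*(2*a^2 + 16*a + 14)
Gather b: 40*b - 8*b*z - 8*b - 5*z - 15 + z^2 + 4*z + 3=b*(32 - 8*z) + z^2 - z - 12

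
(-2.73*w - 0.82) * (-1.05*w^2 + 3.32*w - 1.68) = 2.8665*w^3 - 8.2026*w^2 + 1.864*w + 1.3776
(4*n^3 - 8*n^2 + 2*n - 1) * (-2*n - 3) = -8*n^4 + 4*n^3 + 20*n^2 - 4*n + 3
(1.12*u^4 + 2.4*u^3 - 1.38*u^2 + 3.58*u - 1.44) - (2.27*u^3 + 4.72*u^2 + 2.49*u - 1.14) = 1.12*u^4 + 0.13*u^3 - 6.1*u^2 + 1.09*u - 0.3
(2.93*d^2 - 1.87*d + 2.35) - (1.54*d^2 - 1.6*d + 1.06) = 1.39*d^2 - 0.27*d + 1.29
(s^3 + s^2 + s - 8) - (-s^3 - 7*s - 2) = 2*s^3 + s^2 + 8*s - 6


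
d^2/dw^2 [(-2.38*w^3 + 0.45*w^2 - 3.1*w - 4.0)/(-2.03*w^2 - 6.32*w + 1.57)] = (1.4210854715202e-14*w^5 + 242.39264*w^3 - 51.3954420000001*w^2 + 402.389232*w + 404.33647)/(8.365427*w^6 + 78.132264*w^5 + 223.839777*w^4 + 131.581136*w^3 - 173.117463*w^2 + 46.734504*w - 3.869893)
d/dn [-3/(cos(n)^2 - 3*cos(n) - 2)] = 3*(3 - 2*cos(n))*sin(n)/(sin(n)^2 + 3*cos(n) + 1)^2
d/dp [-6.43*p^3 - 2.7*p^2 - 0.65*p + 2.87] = -19.29*p^2 - 5.4*p - 0.65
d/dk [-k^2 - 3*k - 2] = -2*k - 3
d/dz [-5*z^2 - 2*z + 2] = -10*z - 2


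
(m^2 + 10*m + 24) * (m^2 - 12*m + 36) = m^4 - 2*m^3 - 60*m^2 + 72*m + 864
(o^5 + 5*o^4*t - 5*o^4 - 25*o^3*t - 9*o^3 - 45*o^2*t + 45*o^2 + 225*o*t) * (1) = o^5 + 5*o^4*t - 5*o^4 - 25*o^3*t - 9*o^3 - 45*o^2*t + 45*o^2 + 225*o*t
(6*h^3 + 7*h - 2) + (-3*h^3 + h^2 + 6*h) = 3*h^3 + h^2 + 13*h - 2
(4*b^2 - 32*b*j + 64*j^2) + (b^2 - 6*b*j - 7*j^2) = 5*b^2 - 38*b*j + 57*j^2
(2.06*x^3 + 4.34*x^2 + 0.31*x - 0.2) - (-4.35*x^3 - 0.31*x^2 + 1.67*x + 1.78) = 6.41*x^3 + 4.65*x^2 - 1.36*x - 1.98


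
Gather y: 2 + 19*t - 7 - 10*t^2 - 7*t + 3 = -10*t^2 + 12*t - 2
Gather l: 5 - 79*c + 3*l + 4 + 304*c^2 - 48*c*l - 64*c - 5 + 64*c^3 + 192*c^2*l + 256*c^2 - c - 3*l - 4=64*c^3 + 560*c^2 - 144*c + l*(192*c^2 - 48*c)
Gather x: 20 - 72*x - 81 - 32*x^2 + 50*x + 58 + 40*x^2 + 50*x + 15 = 8*x^2 + 28*x + 12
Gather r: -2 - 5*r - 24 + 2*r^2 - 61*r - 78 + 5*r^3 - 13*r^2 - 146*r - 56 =5*r^3 - 11*r^2 - 212*r - 160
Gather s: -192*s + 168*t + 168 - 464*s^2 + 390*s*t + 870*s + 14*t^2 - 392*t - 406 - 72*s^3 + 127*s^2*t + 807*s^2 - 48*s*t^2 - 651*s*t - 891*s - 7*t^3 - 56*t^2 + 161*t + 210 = -72*s^3 + s^2*(127*t + 343) + s*(-48*t^2 - 261*t - 213) - 7*t^3 - 42*t^2 - 63*t - 28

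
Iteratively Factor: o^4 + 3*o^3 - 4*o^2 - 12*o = (o + 3)*(o^3 - 4*o) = (o - 2)*(o + 3)*(o^2 + 2*o) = (o - 2)*(o + 2)*(o + 3)*(o)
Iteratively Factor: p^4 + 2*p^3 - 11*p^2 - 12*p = (p - 3)*(p^3 + 5*p^2 + 4*p) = (p - 3)*(p + 4)*(p^2 + p) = (p - 3)*(p + 1)*(p + 4)*(p)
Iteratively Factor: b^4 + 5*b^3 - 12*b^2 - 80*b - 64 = (b + 1)*(b^3 + 4*b^2 - 16*b - 64) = (b - 4)*(b + 1)*(b^2 + 8*b + 16) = (b - 4)*(b + 1)*(b + 4)*(b + 4)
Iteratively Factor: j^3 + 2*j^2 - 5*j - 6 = (j + 1)*(j^2 + j - 6) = (j + 1)*(j + 3)*(j - 2)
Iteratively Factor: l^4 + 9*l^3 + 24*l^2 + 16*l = (l)*(l^3 + 9*l^2 + 24*l + 16) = l*(l + 1)*(l^2 + 8*l + 16) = l*(l + 1)*(l + 4)*(l + 4)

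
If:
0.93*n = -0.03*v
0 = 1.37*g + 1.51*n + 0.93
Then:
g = 0.0355545090652225*v - 0.678832116788321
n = -0.032258064516129*v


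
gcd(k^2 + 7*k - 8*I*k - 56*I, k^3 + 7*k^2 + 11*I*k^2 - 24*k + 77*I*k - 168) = k + 7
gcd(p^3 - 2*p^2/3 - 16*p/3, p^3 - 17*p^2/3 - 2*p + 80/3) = p^2 - 2*p/3 - 16/3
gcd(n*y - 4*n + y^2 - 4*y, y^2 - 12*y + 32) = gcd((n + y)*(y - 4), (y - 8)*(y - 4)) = y - 4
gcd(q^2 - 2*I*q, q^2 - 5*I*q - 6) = q - 2*I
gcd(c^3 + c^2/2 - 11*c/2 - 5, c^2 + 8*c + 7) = c + 1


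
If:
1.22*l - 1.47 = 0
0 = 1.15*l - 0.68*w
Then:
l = 1.20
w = 2.04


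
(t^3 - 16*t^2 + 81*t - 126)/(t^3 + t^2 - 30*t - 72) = (t^2 - 10*t + 21)/(t^2 + 7*t + 12)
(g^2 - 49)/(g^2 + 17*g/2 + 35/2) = 2*(g^2 - 49)/(2*g^2 + 17*g + 35)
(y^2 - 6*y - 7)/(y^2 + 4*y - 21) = (y^2 - 6*y - 7)/(y^2 + 4*y - 21)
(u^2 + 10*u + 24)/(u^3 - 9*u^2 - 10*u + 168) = (u + 6)/(u^2 - 13*u + 42)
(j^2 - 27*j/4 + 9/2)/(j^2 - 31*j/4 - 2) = (-4*j^2 + 27*j - 18)/(-4*j^2 + 31*j + 8)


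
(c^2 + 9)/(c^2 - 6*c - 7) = (c^2 + 9)/(c^2 - 6*c - 7)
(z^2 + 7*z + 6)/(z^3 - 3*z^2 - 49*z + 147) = (z^2 + 7*z + 6)/(z^3 - 3*z^2 - 49*z + 147)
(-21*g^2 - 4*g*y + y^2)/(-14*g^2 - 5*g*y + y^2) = (3*g + y)/(2*g + y)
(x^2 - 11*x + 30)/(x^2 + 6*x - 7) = (x^2 - 11*x + 30)/(x^2 + 6*x - 7)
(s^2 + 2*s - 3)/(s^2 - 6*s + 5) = (s + 3)/(s - 5)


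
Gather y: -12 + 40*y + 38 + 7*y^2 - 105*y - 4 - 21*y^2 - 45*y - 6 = -14*y^2 - 110*y + 16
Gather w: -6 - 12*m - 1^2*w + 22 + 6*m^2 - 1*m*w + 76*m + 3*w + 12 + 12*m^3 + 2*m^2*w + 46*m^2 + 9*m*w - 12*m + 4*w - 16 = 12*m^3 + 52*m^2 + 52*m + w*(2*m^2 + 8*m + 6) + 12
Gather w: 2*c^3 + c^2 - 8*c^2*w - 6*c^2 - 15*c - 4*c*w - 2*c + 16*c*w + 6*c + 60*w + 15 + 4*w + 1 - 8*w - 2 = 2*c^3 - 5*c^2 - 11*c + w*(-8*c^2 + 12*c + 56) + 14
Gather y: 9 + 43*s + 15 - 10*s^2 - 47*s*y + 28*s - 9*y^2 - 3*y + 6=-10*s^2 + 71*s - 9*y^2 + y*(-47*s - 3) + 30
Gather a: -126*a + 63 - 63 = -126*a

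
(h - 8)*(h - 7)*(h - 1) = h^3 - 16*h^2 + 71*h - 56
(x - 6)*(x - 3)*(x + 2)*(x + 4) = x^4 - 3*x^3 - 28*x^2 + 36*x + 144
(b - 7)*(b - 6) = b^2 - 13*b + 42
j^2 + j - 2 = (j - 1)*(j + 2)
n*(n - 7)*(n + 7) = n^3 - 49*n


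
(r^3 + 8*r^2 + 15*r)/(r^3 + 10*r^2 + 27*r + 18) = r*(r + 5)/(r^2 + 7*r + 6)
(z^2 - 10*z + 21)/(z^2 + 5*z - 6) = (z^2 - 10*z + 21)/(z^2 + 5*z - 6)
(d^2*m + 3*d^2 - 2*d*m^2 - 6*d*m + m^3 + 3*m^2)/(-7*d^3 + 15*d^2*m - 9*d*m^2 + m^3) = (-m - 3)/(7*d - m)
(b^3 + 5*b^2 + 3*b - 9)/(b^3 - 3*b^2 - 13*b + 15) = (b + 3)/(b - 5)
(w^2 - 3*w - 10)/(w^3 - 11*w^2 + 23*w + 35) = (w + 2)/(w^2 - 6*w - 7)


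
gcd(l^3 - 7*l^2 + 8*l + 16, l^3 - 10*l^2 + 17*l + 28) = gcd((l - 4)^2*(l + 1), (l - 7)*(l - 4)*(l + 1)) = l^2 - 3*l - 4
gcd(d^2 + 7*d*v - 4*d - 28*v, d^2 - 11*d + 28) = d - 4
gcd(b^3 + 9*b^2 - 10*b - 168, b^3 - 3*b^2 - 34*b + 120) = b^2 + 2*b - 24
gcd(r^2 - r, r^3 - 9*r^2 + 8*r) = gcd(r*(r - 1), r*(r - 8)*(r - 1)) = r^2 - r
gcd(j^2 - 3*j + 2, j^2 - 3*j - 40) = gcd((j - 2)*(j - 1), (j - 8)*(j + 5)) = 1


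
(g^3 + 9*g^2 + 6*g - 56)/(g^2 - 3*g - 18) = (-g^3 - 9*g^2 - 6*g + 56)/(-g^2 + 3*g + 18)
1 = 1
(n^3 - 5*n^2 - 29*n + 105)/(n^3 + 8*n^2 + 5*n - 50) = (n^2 - 10*n + 21)/(n^2 + 3*n - 10)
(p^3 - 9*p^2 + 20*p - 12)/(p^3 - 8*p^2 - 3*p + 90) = (p^2 - 3*p + 2)/(p^2 - 2*p - 15)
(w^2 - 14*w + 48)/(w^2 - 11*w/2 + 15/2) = 2*(w^2 - 14*w + 48)/(2*w^2 - 11*w + 15)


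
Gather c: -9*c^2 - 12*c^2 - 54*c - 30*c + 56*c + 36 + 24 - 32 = -21*c^2 - 28*c + 28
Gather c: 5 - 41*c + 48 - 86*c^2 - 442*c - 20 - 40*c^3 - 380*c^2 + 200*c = -40*c^3 - 466*c^2 - 283*c + 33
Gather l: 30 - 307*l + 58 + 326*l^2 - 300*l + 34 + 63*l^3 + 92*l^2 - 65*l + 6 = 63*l^3 + 418*l^2 - 672*l + 128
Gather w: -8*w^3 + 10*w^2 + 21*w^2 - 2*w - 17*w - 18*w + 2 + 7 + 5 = -8*w^3 + 31*w^2 - 37*w + 14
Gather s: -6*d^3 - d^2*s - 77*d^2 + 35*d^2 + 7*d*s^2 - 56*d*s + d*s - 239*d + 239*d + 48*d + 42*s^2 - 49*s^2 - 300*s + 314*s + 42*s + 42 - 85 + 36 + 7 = -6*d^3 - 42*d^2 + 48*d + s^2*(7*d - 7) + s*(-d^2 - 55*d + 56)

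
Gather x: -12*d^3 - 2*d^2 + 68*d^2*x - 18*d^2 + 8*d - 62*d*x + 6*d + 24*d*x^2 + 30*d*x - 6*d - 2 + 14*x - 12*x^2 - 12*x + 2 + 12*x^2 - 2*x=-12*d^3 - 20*d^2 + 24*d*x^2 + 8*d + x*(68*d^2 - 32*d)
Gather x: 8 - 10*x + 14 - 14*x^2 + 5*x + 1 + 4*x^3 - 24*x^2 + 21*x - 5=4*x^3 - 38*x^2 + 16*x + 18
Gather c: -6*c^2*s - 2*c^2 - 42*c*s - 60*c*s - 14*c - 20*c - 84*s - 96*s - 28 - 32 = c^2*(-6*s - 2) + c*(-102*s - 34) - 180*s - 60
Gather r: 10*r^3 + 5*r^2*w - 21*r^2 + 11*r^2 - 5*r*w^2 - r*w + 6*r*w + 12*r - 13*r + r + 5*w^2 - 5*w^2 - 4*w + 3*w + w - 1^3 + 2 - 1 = 10*r^3 + r^2*(5*w - 10) + r*(-5*w^2 + 5*w)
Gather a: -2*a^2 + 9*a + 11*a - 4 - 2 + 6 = -2*a^2 + 20*a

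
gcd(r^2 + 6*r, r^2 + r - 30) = r + 6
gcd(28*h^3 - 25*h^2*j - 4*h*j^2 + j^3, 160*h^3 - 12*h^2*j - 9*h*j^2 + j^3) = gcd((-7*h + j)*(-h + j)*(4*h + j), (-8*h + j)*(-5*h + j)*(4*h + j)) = 4*h + j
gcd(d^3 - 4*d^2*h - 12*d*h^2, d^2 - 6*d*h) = d^2 - 6*d*h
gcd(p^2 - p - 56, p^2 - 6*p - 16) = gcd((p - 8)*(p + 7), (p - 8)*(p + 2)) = p - 8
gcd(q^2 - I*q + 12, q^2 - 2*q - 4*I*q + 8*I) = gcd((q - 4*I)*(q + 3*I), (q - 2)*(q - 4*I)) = q - 4*I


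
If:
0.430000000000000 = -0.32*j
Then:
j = -1.34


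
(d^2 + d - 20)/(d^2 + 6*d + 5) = (d - 4)/(d + 1)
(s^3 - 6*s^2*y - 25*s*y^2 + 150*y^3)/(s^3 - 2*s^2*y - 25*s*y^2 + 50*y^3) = (-s + 6*y)/(-s + 2*y)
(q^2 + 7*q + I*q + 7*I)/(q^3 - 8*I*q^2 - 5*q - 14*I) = (q + 7)/(q^2 - 9*I*q - 14)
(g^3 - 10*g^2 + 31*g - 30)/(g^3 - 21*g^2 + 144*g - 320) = (g^2 - 5*g + 6)/(g^2 - 16*g + 64)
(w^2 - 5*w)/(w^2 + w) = (w - 5)/(w + 1)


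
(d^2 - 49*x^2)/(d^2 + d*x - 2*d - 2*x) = (d^2 - 49*x^2)/(d^2 + d*x - 2*d - 2*x)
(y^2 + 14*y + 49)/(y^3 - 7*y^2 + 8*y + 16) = (y^2 + 14*y + 49)/(y^3 - 7*y^2 + 8*y + 16)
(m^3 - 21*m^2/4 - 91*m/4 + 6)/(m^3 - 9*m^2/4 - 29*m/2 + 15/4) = (m - 8)/(m - 5)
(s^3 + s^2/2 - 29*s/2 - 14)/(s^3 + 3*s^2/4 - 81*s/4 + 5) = 2*(2*s^2 + 9*s + 7)/(4*s^2 + 19*s - 5)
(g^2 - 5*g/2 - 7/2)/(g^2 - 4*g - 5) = (g - 7/2)/(g - 5)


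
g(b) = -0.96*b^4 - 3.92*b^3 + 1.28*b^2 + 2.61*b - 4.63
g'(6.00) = -1234.83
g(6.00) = -2033.77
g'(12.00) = -8295.63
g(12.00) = -26469.31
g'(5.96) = -1212.83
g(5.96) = -1984.82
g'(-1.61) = -15.97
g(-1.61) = 4.39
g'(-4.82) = 147.06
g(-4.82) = -66.67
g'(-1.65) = -16.38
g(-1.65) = 5.04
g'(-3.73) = 28.72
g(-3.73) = 21.05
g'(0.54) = -0.04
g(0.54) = -3.55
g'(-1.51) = -14.85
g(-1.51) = 2.85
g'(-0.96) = -7.29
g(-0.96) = -3.30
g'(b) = -3.84*b^3 - 11.76*b^2 + 2.56*b + 2.61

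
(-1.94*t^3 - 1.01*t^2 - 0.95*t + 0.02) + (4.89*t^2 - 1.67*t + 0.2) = -1.94*t^3 + 3.88*t^2 - 2.62*t + 0.22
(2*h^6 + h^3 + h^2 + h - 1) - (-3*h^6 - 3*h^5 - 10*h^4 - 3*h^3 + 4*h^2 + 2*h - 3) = 5*h^6 + 3*h^5 + 10*h^4 + 4*h^3 - 3*h^2 - h + 2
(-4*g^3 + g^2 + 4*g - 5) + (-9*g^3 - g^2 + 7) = -13*g^3 + 4*g + 2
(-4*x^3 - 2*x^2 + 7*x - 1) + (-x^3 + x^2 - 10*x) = -5*x^3 - x^2 - 3*x - 1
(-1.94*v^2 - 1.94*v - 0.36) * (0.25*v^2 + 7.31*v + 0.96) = -0.485*v^4 - 14.6664*v^3 - 16.1338*v^2 - 4.494*v - 0.3456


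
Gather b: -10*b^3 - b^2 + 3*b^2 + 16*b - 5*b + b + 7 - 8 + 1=-10*b^3 + 2*b^2 + 12*b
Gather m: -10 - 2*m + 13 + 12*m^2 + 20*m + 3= 12*m^2 + 18*m + 6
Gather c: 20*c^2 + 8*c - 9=20*c^2 + 8*c - 9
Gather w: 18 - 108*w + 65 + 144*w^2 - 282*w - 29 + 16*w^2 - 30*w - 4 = 160*w^2 - 420*w + 50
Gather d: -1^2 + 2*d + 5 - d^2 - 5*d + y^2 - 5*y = -d^2 - 3*d + y^2 - 5*y + 4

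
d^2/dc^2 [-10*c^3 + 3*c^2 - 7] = 6 - 60*c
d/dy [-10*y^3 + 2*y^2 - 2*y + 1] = -30*y^2 + 4*y - 2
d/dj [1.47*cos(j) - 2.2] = -1.47*sin(j)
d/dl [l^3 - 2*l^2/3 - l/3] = 3*l^2 - 4*l/3 - 1/3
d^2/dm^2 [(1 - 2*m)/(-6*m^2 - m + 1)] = 2*(4*(1 - 9*m)*(6*m^2 + m - 1) + (2*m - 1)*(12*m + 1)^2)/(6*m^2 + m - 1)^3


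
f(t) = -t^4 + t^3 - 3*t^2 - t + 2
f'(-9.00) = 3212.00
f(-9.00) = -7522.00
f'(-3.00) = 152.00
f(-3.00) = -130.00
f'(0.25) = -2.38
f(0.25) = 1.57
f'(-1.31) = 21.00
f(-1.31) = -7.03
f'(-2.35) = 81.58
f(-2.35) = -55.69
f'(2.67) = -71.77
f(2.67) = -53.84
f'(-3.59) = 244.28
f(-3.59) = -245.45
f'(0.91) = -6.99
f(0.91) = -1.33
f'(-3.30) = 195.22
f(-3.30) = -181.90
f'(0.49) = -3.69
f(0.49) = 0.85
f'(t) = -4*t^3 + 3*t^2 - 6*t - 1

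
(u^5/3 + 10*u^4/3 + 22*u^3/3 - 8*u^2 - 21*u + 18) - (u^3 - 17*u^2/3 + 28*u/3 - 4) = u^5/3 + 10*u^4/3 + 19*u^3/3 - 7*u^2/3 - 91*u/3 + 22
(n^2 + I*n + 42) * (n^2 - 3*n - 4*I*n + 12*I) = n^4 - 3*n^3 - 3*I*n^3 + 46*n^2 + 9*I*n^2 - 138*n - 168*I*n + 504*I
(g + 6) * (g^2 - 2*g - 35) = g^3 + 4*g^2 - 47*g - 210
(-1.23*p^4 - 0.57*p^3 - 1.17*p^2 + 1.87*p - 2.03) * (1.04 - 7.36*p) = 9.0528*p^5 + 2.916*p^4 + 8.0184*p^3 - 14.98*p^2 + 16.8856*p - 2.1112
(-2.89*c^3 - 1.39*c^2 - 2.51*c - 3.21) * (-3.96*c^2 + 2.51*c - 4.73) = 11.4444*c^5 - 1.7495*c^4 + 20.1204*c^3 + 12.9862*c^2 + 3.8152*c + 15.1833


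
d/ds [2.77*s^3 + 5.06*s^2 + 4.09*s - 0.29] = 8.31*s^2 + 10.12*s + 4.09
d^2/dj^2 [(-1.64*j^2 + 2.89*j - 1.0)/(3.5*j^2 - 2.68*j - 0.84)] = (40.0386*j^3 - 102.4296*j^2 + 107.2596*j - 35.571104)/(42.875*j^6 - 98.49*j^5 + 44.5452*j^4 + 28.026368*j^3 - 10.690848*j^2 - 5.673024*j - 0.592704)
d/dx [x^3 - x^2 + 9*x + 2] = 3*x^2 - 2*x + 9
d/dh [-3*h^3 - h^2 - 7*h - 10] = -9*h^2 - 2*h - 7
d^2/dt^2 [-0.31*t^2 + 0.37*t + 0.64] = -0.620000000000000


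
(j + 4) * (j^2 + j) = j^3 + 5*j^2 + 4*j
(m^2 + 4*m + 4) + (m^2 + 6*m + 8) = 2*m^2 + 10*m + 12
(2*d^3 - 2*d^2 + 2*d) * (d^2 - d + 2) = 2*d^5 - 4*d^4 + 8*d^3 - 6*d^2 + 4*d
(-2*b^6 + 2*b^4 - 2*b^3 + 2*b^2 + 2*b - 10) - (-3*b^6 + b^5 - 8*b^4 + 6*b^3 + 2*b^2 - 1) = b^6 - b^5 + 10*b^4 - 8*b^3 + 2*b - 9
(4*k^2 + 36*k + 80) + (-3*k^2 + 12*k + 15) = k^2 + 48*k + 95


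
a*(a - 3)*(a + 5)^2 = a^4 + 7*a^3 - 5*a^2 - 75*a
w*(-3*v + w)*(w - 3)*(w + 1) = -3*v*w^3 + 6*v*w^2 + 9*v*w + w^4 - 2*w^3 - 3*w^2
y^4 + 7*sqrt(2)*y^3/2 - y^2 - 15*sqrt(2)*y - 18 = (y - 3*sqrt(2)/2)*(y + sqrt(2))^2*(y + 3*sqrt(2))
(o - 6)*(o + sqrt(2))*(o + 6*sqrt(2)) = o^3 - 6*o^2 + 7*sqrt(2)*o^2 - 42*sqrt(2)*o + 12*o - 72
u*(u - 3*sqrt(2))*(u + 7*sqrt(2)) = u^3 + 4*sqrt(2)*u^2 - 42*u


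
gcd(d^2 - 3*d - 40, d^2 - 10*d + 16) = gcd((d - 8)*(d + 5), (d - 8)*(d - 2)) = d - 8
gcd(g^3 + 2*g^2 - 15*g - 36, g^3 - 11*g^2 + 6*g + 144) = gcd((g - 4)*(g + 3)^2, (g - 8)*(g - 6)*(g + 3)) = g + 3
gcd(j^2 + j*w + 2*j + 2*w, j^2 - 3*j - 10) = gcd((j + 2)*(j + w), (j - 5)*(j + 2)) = j + 2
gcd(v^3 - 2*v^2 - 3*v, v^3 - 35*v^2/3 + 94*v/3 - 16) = v - 3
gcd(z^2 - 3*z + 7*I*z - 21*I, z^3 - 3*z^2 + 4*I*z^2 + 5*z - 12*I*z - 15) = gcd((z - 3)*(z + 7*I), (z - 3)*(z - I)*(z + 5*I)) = z - 3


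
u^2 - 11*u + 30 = (u - 6)*(u - 5)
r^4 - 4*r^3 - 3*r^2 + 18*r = r*(r - 3)^2*(r + 2)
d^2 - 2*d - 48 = (d - 8)*(d + 6)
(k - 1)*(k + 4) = k^2 + 3*k - 4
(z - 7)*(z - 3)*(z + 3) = z^3 - 7*z^2 - 9*z + 63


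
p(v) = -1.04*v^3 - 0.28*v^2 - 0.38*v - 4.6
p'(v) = -3.12*v^2 - 0.56*v - 0.38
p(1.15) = -6.99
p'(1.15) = -5.15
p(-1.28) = -2.39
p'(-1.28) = -4.78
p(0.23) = -4.71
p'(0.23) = -0.67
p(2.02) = -15.08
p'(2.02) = -14.24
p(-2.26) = 6.83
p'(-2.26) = -15.05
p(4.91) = -136.32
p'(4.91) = -78.35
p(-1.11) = -3.10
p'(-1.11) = -3.60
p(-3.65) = 43.63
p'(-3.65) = -39.90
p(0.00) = -4.60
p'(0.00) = -0.38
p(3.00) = -36.34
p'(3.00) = -30.14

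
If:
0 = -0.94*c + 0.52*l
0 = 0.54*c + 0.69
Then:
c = -1.28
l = -2.31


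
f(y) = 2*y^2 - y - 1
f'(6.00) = 23.00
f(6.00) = 65.00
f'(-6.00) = -25.00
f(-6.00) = 77.00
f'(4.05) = 15.20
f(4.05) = 27.76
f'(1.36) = 4.44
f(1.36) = 1.34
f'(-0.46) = -2.84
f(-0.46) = -0.12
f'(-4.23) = -17.92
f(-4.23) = 39.02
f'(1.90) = 6.60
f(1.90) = 4.32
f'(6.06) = 23.24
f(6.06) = 66.39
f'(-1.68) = -7.72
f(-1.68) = 6.32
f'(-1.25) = -6.00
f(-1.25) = 3.38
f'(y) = 4*y - 1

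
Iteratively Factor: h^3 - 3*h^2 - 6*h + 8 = (h - 4)*(h^2 + h - 2) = (h - 4)*(h + 2)*(h - 1)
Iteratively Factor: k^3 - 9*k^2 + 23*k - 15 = (k - 3)*(k^2 - 6*k + 5) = (k - 3)*(k - 1)*(k - 5)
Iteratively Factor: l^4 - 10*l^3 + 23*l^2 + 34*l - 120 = (l - 4)*(l^3 - 6*l^2 - l + 30) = (l - 5)*(l - 4)*(l^2 - l - 6) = (l - 5)*(l - 4)*(l + 2)*(l - 3)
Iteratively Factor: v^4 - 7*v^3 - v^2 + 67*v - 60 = (v - 4)*(v^3 - 3*v^2 - 13*v + 15) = (v - 4)*(v + 3)*(v^2 - 6*v + 5) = (v - 5)*(v - 4)*(v + 3)*(v - 1)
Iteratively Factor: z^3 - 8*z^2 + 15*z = (z)*(z^2 - 8*z + 15) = z*(z - 3)*(z - 5)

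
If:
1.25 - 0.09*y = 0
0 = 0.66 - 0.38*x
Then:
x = 1.74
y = 13.89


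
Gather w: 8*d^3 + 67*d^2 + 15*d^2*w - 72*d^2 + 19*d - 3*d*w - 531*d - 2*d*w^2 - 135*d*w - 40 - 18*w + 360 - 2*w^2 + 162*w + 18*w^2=8*d^3 - 5*d^2 - 512*d + w^2*(16 - 2*d) + w*(15*d^2 - 138*d + 144) + 320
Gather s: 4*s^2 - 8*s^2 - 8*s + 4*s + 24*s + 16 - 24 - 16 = -4*s^2 + 20*s - 24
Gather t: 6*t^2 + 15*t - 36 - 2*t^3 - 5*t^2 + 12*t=-2*t^3 + t^2 + 27*t - 36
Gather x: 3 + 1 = 4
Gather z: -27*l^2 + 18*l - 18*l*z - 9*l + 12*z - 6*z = -27*l^2 + 9*l + z*(6 - 18*l)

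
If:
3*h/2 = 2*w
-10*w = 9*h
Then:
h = 0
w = 0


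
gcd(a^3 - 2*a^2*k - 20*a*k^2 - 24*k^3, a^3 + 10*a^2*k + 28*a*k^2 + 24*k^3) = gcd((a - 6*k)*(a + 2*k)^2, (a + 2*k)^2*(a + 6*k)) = a^2 + 4*a*k + 4*k^2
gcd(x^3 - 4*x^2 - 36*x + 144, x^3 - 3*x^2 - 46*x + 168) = x^2 - 10*x + 24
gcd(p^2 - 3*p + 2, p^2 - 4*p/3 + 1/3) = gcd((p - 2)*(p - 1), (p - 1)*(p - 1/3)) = p - 1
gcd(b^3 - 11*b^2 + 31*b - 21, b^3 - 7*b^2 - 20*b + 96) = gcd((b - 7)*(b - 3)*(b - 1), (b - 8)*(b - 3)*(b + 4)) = b - 3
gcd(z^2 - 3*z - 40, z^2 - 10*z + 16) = z - 8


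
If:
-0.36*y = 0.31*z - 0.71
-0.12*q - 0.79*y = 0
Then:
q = 5.66898148148148*z - 12.9837962962963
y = 1.97222222222222 - 0.861111111111111*z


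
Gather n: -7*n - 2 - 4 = -7*n - 6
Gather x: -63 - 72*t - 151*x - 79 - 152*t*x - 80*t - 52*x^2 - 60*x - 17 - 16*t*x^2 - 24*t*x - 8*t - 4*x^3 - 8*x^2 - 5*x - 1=-160*t - 4*x^3 + x^2*(-16*t - 60) + x*(-176*t - 216) - 160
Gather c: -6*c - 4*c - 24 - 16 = -10*c - 40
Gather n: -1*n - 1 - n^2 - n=-n^2 - 2*n - 1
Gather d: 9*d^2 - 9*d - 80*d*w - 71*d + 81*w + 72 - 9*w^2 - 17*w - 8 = 9*d^2 + d*(-80*w - 80) - 9*w^2 + 64*w + 64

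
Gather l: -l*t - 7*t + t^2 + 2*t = -l*t + t^2 - 5*t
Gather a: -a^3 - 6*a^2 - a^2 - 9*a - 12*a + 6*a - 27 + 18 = -a^3 - 7*a^2 - 15*a - 9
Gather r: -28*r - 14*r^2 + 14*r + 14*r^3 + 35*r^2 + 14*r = 14*r^3 + 21*r^2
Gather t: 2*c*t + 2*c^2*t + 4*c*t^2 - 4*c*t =4*c*t^2 + t*(2*c^2 - 2*c)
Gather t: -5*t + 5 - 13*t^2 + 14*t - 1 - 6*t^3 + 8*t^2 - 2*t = -6*t^3 - 5*t^2 + 7*t + 4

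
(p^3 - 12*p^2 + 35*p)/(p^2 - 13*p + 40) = p*(p - 7)/(p - 8)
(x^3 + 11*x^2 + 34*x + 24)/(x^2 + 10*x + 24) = x + 1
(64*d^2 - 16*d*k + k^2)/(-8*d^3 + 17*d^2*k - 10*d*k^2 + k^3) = (-8*d + k)/(d^2 - 2*d*k + k^2)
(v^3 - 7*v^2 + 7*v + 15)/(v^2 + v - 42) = (v^3 - 7*v^2 + 7*v + 15)/(v^2 + v - 42)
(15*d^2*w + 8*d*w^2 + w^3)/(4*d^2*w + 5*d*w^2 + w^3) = (15*d^2 + 8*d*w + w^2)/(4*d^2 + 5*d*w + w^2)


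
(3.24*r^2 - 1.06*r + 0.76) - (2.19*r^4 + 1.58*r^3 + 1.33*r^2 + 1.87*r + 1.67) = -2.19*r^4 - 1.58*r^3 + 1.91*r^2 - 2.93*r - 0.91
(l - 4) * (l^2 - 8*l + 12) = l^3 - 12*l^2 + 44*l - 48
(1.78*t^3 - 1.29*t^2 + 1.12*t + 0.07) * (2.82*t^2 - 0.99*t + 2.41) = 5.0196*t^5 - 5.4*t^4 + 8.7253*t^3 - 4.0203*t^2 + 2.6299*t + 0.1687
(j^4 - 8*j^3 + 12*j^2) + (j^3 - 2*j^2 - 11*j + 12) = j^4 - 7*j^3 + 10*j^2 - 11*j + 12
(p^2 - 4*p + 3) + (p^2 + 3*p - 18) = 2*p^2 - p - 15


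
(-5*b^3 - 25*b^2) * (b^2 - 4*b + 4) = -5*b^5 - 5*b^4 + 80*b^3 - 100*b^2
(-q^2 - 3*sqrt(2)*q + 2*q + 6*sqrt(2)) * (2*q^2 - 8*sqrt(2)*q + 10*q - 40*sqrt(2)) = -2*q^4 - 6*q^3 + 2*sqrt(2)*q^3 + 6*sqrt(2)*q^2 + 68*q^2 - 20*sqrt(2)*q + 144*q - 480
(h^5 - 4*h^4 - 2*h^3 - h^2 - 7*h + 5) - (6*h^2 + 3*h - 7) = h^5 - 4*h^4 - 2*h^3 - 7*h^2 - 10*h + 12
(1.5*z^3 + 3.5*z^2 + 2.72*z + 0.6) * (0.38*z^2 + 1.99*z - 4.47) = 0.57*z^5 + 4.315*z^4 + 1.2936*z^3 - 10.0042*z^2 - 10.9644*z - 2.682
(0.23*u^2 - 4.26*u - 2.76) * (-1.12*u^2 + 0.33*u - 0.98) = -0.2576*u^4 + 4.8471*u^3 + 1.46*u^2 + 3.264*u + 2.7048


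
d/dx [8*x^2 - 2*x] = 16*x - 2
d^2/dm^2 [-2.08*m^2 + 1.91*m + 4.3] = -4.16000000000000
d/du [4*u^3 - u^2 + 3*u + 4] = 12*u^2 - 2*u + 3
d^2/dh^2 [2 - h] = 0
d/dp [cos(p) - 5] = -sin(p)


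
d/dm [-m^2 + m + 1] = 1 - 2*m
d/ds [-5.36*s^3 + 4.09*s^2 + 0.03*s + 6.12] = -16.08*s^2 + 8.18*s + 0.03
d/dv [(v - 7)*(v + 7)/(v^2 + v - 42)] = 1/(v^2 - 12*v + 36)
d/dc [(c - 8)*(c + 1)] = 2*c - 7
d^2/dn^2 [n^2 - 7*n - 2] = 2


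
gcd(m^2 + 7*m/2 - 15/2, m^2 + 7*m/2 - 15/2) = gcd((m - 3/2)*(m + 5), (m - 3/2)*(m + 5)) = m^2 + 7*m/2 - 15/2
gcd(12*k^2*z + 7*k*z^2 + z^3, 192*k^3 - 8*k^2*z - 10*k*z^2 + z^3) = 4*k + z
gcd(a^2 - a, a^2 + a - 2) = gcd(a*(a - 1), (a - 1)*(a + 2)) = a - 1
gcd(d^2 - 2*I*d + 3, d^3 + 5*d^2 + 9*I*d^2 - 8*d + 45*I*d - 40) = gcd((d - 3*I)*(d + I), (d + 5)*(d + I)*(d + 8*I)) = d + I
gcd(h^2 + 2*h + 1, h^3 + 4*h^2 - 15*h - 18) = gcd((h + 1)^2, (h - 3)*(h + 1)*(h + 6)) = h + 1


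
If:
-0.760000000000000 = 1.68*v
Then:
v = -0.45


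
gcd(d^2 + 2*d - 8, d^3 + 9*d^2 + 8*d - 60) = d - 2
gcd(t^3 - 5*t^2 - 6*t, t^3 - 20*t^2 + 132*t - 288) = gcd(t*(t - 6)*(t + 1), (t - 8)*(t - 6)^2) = t - 6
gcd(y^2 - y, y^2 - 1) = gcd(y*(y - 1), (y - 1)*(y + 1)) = y - 1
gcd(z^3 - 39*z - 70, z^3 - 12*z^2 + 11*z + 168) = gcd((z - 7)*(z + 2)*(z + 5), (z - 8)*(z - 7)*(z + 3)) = z - 7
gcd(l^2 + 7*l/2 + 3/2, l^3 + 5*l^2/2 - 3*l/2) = l + 3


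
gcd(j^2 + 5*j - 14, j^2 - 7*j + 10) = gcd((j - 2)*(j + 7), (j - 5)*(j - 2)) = j - 2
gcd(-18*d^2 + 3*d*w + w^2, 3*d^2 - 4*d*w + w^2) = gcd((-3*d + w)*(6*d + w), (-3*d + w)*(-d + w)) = -3*d + w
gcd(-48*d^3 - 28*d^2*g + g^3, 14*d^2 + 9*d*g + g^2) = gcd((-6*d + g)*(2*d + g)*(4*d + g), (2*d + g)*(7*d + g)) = 2*d + g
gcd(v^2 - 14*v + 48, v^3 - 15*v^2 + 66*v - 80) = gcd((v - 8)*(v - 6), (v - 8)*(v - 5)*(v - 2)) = v - 8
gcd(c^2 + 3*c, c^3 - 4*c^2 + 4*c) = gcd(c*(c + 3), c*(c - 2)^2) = c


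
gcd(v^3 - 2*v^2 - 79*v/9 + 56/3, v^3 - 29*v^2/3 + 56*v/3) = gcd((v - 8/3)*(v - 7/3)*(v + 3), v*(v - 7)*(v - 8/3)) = v - 8/3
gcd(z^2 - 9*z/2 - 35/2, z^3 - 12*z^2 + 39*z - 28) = z - 7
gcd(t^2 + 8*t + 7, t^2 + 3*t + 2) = t + 1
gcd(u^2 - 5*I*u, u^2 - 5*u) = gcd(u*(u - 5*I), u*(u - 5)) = u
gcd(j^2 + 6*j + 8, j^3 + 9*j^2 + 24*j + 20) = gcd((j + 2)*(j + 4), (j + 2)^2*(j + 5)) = j + 2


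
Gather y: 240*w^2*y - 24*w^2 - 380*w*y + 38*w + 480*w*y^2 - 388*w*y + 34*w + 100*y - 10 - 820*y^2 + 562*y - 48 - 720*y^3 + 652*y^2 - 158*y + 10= -24*w^2 + 72*w - 720*y^3 + y^2*(480*w - 168) + y*(240*w^2 - 768*w + 504) - 48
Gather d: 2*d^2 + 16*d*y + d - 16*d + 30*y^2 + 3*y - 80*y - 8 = 2*d^2 + d*(16*y - 15) + 30*y^2 - 77*y - 8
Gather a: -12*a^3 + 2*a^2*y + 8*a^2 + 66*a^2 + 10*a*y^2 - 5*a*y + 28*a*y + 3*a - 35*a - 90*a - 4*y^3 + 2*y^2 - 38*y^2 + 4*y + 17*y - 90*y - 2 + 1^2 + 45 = -12*a^3 + a^2*(2*y + 74) + a*(10*y^2 + 23*y - 122) - 4*y^3 - 36*y^2 - 69*y + 44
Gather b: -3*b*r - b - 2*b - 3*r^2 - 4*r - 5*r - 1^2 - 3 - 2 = b*(-3*r - 3) - 3*r^2 - 9*r - 6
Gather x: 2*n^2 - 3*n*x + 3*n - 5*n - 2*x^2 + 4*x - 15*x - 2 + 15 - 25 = 2*n^2 - 2*n - 2*x^2 + x*(-3*n - 11) - 12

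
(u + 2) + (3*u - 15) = 4*u - 13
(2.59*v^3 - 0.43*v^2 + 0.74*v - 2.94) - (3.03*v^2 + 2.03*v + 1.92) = 2.59*v^3 - 3.46*v^2 - 1.29*v - 4.86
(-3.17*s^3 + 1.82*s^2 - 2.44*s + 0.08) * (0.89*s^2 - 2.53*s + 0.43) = -2.8213*s^5 + 9.6399*s^4 - 8.1393*s^3 + 7.027*s^2 - 1.2516*s + 0.0344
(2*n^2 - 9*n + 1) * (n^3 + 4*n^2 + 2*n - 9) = 2*n^5 - n^4 - 31*n^3 - 32*n^2 + 83*n - 9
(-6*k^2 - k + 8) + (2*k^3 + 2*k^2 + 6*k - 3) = 2*k^3 - 4*k^2 + 5*k + 5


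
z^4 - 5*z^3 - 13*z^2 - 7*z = z*(z - 7)*(z + 1)^2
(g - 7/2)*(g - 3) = g^2 - 13*g/2 + 21/2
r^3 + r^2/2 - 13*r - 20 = (r - 4)*(r + 2)*(r + 5/2)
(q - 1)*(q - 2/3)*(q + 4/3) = q^3 - q^2/3 - 14*q/9 + 8/9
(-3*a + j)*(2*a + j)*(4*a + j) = -24*a^3 - 10*a^2*j + 3*a*j^2 + j^3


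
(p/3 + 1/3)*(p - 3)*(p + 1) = p^3/3 - p^2/3 - 5*p/3 - 1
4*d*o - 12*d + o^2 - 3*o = (4*d + o)*(o - 3)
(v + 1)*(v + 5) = v^2 + 6*v + 5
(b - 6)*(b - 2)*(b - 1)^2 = b^4 - 10*b^3 + 29*b^2 - 32*b + 12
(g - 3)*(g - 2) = g^2 - 5*g + 6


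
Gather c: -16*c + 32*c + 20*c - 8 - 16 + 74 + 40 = 36*c + 90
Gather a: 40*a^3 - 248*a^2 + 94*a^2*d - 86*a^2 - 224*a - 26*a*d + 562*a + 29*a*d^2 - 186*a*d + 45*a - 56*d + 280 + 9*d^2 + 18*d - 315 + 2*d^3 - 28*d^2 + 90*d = 40*a^3 + a^2*(94*d - 334) + a*(29*d^2 - 212*d + 383) + 2*d^3 - 19*d^2 + 52*d - 35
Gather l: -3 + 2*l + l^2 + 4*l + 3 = l^2 + 6*l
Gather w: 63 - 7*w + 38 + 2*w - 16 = 85 - 5*w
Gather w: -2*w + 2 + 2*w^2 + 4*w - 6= 2*w^2 + 2*w - 4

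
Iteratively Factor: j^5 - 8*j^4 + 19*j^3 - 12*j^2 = (j)*(j^4 - 8*j^3 + 19*j^2 - 12*j) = j*(j - 3)*(j^3 - 5*j^2 + 4*j) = j*(j - 4)*(j - 3)*(j^2 - j) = j*(j - 4)*(j - 3)*(j - 1)*(j)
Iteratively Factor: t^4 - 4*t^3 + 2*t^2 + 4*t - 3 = (t + 1)*(t^3 - 5*t^2 + 7*t - 3) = (t - 1)*(t + 1)*(t^2 - 4*t + 3) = (t - 3)*(t - 1)*(t + 1)*(t - 1)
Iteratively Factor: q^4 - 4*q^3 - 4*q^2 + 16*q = (q - 2)*(q^3 - 2*q^2 - 8*q) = (q - 2)*(q + 2)*(q^2 - 4*q) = q*(q - 2)*(q + 2)*(q - 4)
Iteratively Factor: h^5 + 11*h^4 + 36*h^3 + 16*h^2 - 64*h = (h + 4)*(h^4 + 7*h^3 + 8*h^2 - 16*h) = (h - 1)*(h + 4)*(h^3 + 8*h^2 + 16*h) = (h - 1)*(h + 4)^2*(h^2 + 4*h) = (h - 1)*(h + 4)^3*(h)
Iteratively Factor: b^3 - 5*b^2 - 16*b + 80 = (b - 5)*(b^2 - 16) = (b - 5)*(b - 4)*(b + 4)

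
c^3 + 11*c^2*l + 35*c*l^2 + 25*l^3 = (c + l)*(c + 5*l)^2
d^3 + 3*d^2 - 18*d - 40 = (d - 4)*(d + 2)*(d + 5)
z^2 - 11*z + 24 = (z - 8)*(z - 3)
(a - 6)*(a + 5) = a^2 - a - 30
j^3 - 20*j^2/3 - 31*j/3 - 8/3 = (j - 8)*(j + 1/3)*(j + 1)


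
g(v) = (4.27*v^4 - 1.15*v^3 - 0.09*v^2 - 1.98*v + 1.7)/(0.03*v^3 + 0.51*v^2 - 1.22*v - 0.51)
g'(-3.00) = -43.51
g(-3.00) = 55.38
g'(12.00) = 92.38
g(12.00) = 785.62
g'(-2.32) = -29.48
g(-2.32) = 30.67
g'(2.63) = -2167.94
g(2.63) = 505.24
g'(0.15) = 6.18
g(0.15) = -2.05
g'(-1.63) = -16.98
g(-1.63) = 14.72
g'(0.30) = 3.72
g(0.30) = -1.33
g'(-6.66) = -166.22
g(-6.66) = 409.44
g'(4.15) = 29.18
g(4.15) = 219.67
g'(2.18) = -979.72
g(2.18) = -187.28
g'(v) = (-0.09*v^2 - 1.02*v + 1.22)*(4.27*v^4 - 1.15*v^3 - 0.09*v^2 - 1.98*v + 1.7)/(0.03*v^3 + 0.51*v^2 - 1.22*v - 0.51)^2 + (17.08*v^3 - 3.45*v^2 - 0.18*v - 1.98)/(0.03*v^3 + 0.51*v^2 - 1.22*v - 0.51)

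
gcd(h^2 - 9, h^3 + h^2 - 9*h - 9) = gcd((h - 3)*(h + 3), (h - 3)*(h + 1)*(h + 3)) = h^2 - 9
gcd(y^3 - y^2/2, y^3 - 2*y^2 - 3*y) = y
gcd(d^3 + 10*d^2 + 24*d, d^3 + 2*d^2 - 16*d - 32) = d + 4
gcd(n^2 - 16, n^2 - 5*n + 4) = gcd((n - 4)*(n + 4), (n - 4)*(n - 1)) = n - 4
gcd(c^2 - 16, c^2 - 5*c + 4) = c - 4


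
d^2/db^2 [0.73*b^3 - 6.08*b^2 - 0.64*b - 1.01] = 4.38*b - 12.16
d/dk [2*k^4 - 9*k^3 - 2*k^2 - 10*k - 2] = 8*k^3 - 27*k^2 - 4*k - 10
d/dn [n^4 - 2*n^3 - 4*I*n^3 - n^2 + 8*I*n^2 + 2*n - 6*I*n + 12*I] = 4*n^3 + n^2*(-6 - 12*I) + n*(-2 + 16*I) + 2 - 6*I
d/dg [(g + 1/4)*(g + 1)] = 2*g + 5/4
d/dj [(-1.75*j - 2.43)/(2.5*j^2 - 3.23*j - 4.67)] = (4.375*j^2 + 12.15*j + 0.323599999999999)/(6.25*j^4 - 16.15*j^3 - 12.9171*j^2 + 30.1682*j + 21.8089)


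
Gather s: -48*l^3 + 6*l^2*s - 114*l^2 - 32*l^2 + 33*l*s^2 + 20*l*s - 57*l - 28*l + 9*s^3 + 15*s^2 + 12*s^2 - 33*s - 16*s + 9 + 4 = -48*l^3 - 146*l^2 - 85*l + 9*s^3 + s^2*(33*l + 27) + s*(6*l^2 + 20*l - 49) + 13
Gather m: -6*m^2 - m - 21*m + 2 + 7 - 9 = -6*m^2 - 22*m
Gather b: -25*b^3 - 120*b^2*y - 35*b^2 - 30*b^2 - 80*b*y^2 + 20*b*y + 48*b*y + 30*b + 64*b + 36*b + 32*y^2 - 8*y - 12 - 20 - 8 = -25*b^3 + b^2*(-120*y - 65) + b*(-80*y^2 + 68*y + 130) + 32*y^2 - 8*y - 40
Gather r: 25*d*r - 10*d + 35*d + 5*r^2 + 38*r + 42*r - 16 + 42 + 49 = 25*d + 5*r^2 + r*(25*d + 80) + 75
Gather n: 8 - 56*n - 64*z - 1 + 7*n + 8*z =-49*n - 56*z + 7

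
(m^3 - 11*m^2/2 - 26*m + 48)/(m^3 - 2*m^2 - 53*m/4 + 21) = 2*(m^2 - 4*m - 32)/(2*m^2 - m - 28)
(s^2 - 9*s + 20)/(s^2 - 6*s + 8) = (s - 5)/(s - 2)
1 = 1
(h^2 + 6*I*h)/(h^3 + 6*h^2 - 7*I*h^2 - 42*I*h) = (h + 6*I)/(h^2 + h*(6 - 7*I) - 42*I)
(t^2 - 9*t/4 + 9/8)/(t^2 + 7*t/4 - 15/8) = (2*t - 3)/(2*t + 5)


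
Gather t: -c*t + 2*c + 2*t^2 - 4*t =2*c + 2*t^2 + t*(-c - 4)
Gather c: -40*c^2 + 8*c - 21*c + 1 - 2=-40*c^2 - 13*c - 1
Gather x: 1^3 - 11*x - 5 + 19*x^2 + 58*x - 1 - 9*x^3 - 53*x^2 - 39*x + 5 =-9*x^3 - 34*x^2 + 8*x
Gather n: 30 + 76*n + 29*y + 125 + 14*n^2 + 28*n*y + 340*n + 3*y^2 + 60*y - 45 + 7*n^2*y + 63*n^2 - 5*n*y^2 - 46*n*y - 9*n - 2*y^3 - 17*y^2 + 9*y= n^2*(7*y + 77) + n*(-5*y^2 - 18*y + 407) - 2*y^3 - 14*y^2 + 98*y + 110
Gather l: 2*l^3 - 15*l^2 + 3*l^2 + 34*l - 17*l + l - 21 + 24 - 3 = 2*l^3 - 12*l^2 + 18*l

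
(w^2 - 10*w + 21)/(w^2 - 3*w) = (w - 7)/w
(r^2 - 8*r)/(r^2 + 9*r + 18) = r*(r - 8)/(r^2 + 9*r + 18)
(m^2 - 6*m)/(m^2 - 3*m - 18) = m/(m + 3)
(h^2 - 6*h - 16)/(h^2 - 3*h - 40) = (h + 2)/(h + 5)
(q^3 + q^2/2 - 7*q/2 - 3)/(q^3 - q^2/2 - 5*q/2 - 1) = (2*q + 3)/(2*q + 1)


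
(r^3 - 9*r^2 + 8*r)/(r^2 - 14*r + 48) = r*(r - 1)/(r - 6)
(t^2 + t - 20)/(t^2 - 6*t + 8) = (t + 5)/(t - 2)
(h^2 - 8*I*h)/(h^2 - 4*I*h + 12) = h*(h - 8*I)/(h^2 - 4*I*h + 12)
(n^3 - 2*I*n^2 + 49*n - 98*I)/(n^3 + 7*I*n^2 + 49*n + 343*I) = (n - 2*I)/(n + 7*I)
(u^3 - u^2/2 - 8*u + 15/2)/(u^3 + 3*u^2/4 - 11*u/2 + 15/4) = 2*(2*u - 5)/(4*u - 5)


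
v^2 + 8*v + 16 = (v + 4)^2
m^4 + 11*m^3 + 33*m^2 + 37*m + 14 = (m + 1)^2*(m + 2)*(m + 7)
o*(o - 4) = o^2 - 4*o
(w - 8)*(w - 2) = w^2 - 10*w + 16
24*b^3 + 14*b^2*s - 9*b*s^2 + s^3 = (-6*b + s)*(-4*b + s)*(b + s)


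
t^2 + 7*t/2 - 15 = (t - 5/2)*(t + 6)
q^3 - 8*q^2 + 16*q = q*(q - 4)^2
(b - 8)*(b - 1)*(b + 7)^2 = b^4 + 5*b^3 - 69*b^2 - 329*b + 392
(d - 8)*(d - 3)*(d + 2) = d^3 - 9*d^2 + 2*d + 48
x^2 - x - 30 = (x - 6)*(x + 5)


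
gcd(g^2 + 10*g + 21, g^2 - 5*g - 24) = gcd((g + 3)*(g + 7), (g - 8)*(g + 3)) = g + 3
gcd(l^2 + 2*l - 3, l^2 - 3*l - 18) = l + 3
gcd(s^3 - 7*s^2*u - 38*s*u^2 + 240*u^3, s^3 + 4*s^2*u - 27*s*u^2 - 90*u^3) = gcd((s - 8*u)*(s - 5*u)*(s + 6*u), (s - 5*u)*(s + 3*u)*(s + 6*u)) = s^2 + s*u - 30*u^2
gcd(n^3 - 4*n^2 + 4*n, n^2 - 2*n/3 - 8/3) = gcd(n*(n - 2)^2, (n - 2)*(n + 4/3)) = n - 2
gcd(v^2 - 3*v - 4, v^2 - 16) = v - 4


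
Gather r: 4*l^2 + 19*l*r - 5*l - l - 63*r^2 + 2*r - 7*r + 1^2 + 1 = 4*l^2 - 6*l - 63*r^2 + r*(19*l - 5) + 2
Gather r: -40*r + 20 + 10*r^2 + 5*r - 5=10*r^2 - 35*r + 15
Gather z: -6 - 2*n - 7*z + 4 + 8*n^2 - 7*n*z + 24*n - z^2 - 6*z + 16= 8*n^2 + 22*n - z^2 + z*(-7*n - 13) + 14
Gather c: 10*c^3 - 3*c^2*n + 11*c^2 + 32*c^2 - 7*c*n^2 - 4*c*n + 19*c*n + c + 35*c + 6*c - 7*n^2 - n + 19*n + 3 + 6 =10*c^3 + c^2*(43 - 3*n) + c*(-7*n^2 + 15*n + 42) - 7*n^2 + 18*n + 9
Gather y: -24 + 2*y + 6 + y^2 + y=y^2 + 3*y - 18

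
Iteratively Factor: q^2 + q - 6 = (q + 3)*(q - 2)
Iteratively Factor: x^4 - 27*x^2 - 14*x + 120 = (x - 5)*(x^3 + 5*x^2 - 2*x - 24) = (x - 5)*(x + 4)*(x^2 + x - 6) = (x - 5)*(x - 2)*(x + 4)*(x + 3)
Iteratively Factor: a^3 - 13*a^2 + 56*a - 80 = (a - 5)*(a^2 - 8*a + 16) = (a - 5)*(a - 4)*(a - 4)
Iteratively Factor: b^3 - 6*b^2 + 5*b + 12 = (b + 1)*(b^2 - 7*b + 12) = (b - 3)*(b + 1)*(b - 4)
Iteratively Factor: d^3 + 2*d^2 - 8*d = (d - 2)*(d^2 + 4*d) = d*(d - 2)*(d + 4)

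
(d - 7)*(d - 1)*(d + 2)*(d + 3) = d^4 - 3*d^3 - 27*d^2 - 13*d + 42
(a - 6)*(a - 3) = a^2 - 9*a + 18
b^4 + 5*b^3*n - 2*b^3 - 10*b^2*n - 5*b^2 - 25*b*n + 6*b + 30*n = (b - 3)*(b - 1)*(b + 2)*(b + 5*n)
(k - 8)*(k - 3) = k^2 - 11*k + 24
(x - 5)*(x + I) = x^2 - 5*x + I*x - 5*I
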